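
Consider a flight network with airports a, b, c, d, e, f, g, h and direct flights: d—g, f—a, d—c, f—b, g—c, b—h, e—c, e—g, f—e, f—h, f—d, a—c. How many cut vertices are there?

Removing f increases the component count from 1 to 2, so f is a cut vertex.
By contrast removing b leaves 1 component; it is not a cut vertex. No other vertex is a cut vertex either.

1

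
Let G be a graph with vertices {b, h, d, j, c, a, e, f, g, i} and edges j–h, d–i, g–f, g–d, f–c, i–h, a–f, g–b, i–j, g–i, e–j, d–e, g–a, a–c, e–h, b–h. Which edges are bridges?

none

The edges on the cycle g-d-e-j-i-g are not bridges since each lies on that cycle.
Every edge lies on some cycle, so there are no bridges.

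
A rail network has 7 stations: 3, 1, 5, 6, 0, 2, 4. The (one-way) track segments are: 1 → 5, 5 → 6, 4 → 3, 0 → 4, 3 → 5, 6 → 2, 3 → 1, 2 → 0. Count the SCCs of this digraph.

1

{0, 1, 2, 3, 4, 5, 6} are all mutually reachable — one SCC of size 7.
That gives 1 strongly connected component.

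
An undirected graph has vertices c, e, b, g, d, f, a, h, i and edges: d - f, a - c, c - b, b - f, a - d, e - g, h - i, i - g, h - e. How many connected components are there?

2

Starting from e we can reach e, g, h, i. That is one component of size 4.
Starting from a we can reach a, b, c, d, f. That is one component of size 5.
Total: 2 components.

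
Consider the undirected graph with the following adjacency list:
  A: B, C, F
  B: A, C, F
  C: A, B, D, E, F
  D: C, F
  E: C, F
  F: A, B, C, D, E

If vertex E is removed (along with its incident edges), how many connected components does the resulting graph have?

With E gone, the remaining components are: {A, B, C, D, F}.
That is 1 component.

1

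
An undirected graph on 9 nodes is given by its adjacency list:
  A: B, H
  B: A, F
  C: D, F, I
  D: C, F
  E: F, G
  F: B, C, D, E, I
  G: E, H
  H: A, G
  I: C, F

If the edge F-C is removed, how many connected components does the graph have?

F and C are still connected via F-D-C, so the component count stays at 1.

1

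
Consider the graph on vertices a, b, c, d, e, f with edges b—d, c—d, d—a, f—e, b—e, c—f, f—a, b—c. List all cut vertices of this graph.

none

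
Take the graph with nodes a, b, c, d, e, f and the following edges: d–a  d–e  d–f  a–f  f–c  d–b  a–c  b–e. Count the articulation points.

Removing d increases the component count from 1 to 2, so d is a cut vertex.
By contrast removing a leaves 1 component; it is not a cut vertex. No other vertex is a cut vertex either.

1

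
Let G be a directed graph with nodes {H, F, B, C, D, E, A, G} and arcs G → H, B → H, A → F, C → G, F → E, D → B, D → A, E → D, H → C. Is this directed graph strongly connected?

No

There is no directed path from B to A, so the graph is not strongly connected.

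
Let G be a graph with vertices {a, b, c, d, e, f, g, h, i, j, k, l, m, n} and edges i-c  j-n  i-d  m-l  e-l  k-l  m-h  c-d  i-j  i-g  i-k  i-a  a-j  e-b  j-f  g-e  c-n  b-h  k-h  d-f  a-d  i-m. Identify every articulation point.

Removing i increases the component count from 1 to 2, so i is a cut vertex.
By contrast removing g leaves 1 component; it is not a cut vertex. No other vertex is a cut vertex either.

i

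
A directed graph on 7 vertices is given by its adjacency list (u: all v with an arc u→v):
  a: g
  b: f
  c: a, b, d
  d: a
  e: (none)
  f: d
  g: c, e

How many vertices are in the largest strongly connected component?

{a, b, c, d, f, g} are all mutually reachable — one SCC of size 6.
{e} is an SCC by itself.
The largest has 6 vertices.

6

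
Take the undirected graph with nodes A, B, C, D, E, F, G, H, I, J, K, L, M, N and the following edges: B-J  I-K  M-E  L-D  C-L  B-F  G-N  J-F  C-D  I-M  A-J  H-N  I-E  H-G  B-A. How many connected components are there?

4

Starting from G we can reach G, H, N. That is one component of size 3.
Starting from C we can reach C, D, L. That is one component of size 3.
Starting from A we can reach A, B, F, J. That is one component of size 4.
Starting from E we can reach E, I, K, M. That is one component of size 4.
Total: 4 components.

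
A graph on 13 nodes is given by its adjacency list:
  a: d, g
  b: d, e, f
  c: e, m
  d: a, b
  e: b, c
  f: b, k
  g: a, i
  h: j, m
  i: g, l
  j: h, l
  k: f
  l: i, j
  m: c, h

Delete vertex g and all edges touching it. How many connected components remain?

1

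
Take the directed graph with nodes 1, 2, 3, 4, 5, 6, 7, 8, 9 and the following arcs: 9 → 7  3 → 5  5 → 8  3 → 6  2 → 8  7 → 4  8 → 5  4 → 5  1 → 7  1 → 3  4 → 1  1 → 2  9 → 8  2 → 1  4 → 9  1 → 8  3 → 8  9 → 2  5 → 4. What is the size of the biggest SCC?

8

{1, 2, 3, 4, 5, 7, 8, 9} are all mutually reachable — one SCC of size 8.
{6} is an SCC by itself.
The largest has 8 vertices.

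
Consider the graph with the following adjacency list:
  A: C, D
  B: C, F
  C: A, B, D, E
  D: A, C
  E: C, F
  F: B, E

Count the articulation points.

1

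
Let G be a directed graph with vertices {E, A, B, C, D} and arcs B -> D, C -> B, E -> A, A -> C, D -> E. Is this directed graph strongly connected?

From D we can reach every vertex (A, B, C, D, E), and every vertex can reach D (A, B, C, D, E). So the whole graph is one strongly connected component.

Yes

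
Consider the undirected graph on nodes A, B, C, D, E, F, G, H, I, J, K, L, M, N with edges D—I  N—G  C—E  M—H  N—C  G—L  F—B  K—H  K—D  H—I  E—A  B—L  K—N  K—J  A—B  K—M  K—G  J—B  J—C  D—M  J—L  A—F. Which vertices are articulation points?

K

Removing K increases the component count from 1 to 2, so K is a cut vertex.
By contrast removing M leaves 1 component; it is not a cut vertex. No other vertex is a cut vertex either.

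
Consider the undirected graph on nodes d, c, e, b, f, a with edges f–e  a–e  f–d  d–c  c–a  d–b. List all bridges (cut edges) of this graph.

b-d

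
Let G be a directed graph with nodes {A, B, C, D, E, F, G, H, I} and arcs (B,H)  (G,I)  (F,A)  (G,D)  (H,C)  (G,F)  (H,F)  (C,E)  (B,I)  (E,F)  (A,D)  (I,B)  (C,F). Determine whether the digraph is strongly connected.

There is no directed path from A to B, so the graph is not strongly connected.

No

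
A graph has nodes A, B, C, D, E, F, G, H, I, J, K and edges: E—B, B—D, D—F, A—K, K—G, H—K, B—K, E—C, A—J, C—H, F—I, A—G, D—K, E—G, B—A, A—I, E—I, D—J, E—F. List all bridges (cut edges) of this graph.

The edges on the cycle E-C-H-K-A-B-E are not bridges since each lies on that cycle.
Every edge lies on some cycle, so there are no bridges.

none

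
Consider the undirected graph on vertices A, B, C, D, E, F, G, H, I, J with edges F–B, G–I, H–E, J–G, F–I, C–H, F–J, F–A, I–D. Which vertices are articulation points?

Removing F increases the component count from 2 to 4, so F is a cut vertex.
Removing H increases the component count from 2 to 3, so H is a cut vertex.
Removing I increases the component count from 2 to 3, so I is a cut vertex.
By contrast removing D leaves 2 components; it is not a cut vertex. No other vertex is a cut vertex either.

F, H, I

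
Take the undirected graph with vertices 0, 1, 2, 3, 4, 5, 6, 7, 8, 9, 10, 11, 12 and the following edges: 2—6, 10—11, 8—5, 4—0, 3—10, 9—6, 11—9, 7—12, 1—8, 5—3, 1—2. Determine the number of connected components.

Starting from 0 we can reach 0, 4. That is one component of size 2.
Starting from 7 we can reach 7, 12. That is one component of size 2.
Starting from 1 we can reach 1, 2, 3, 5, 6, 8, 9, 10, 11. That is one component of size 9.
Total: 3 components.

3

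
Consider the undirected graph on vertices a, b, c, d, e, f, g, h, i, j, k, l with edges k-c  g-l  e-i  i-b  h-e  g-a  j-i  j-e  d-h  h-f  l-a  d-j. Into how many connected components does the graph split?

3

Starting from c we can reach c, k. That is one component of size 2.
Starting from a we can reach a, g, l. That is one component of size 3.
Starting from b we can reach b, d, e, f, h, i, j. That is one component of size 7.
Total: 3 components.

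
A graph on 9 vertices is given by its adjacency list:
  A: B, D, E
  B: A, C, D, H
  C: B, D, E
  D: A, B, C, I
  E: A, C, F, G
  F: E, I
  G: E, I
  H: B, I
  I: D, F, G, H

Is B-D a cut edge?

No

After removing B-D, the path B-C-D still connects them, so the edge is not a bridge.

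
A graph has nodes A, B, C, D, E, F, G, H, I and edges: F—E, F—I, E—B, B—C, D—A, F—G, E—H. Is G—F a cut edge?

Yes

Removing G—F leaves no path between G and F: the component count goes from 2 to 3. So it is a bridge.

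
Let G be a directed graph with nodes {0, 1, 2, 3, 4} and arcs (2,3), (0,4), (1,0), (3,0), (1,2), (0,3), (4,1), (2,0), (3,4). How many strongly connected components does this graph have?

1

{0, 1, 2, 3, 4} are all mutually reachable — one SCC of size 5.
That gives 1 strongly connected component.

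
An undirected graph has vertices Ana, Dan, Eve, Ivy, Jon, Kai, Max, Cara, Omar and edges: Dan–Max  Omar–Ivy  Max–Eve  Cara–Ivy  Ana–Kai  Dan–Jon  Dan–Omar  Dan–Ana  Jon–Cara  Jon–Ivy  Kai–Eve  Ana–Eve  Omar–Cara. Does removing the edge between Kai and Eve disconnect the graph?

After removing Kai–Eve, the path Kai-Ana-Eve still connects them, so the edge is not a bridge.

No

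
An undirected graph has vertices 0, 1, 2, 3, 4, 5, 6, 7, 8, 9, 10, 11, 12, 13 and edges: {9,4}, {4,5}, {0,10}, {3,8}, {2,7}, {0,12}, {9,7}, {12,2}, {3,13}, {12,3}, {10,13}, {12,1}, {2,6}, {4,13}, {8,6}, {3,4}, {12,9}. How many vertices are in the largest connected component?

13

11 is isolated — a component by itself.
Starting from 0 we can reach 0, 1, 2, 3, 4, 5, 6, 7, 8, 9, 10, 12, 13. That is one component of size 13.
The largest has 13 vertices.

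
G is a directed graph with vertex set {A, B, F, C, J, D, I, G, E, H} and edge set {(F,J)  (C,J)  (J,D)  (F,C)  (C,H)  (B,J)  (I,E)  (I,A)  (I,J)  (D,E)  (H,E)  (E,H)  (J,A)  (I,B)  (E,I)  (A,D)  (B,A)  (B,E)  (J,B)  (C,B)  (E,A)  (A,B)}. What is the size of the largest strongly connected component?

{A, B, D, E, H, I, J} are all mutually reachable — one SCC of size 7.
{F} is an SCC by itself.
{G} is an SCC by itself.
{C} is an SCC by itself.
The largest has 7 vertices.

7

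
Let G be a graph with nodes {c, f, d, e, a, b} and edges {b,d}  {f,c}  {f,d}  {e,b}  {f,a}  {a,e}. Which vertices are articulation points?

f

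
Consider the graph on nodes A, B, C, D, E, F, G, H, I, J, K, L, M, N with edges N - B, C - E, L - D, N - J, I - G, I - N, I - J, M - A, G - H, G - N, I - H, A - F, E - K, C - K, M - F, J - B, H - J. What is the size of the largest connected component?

Starting from D we can reach D, L. That is one component of size 2.
Starting from A we can reach A, F, M. That is one component of size 3.
Starting from C we can reach C, E, K. That is one component of size 3.
Starting from B we can reach B, G, H, I, J, N. That is one component of size 6.
The largest has 6 vertices.

6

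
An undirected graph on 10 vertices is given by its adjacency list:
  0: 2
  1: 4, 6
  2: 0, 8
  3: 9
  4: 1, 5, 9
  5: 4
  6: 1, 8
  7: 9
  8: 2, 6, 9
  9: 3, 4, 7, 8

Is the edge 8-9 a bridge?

No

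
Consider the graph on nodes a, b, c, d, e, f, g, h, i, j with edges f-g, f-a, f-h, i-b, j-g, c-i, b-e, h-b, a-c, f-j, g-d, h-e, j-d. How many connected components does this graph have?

1

Starting from a we can reach a, b, c, d, e, f, g, h, i, j. That is one component of size 10.
Total: 1 component.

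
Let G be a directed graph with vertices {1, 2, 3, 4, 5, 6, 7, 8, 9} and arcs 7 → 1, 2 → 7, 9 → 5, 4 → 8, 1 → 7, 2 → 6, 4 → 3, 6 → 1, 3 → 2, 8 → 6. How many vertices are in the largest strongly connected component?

2

{1, 7} are all mutually reachable — one SCC of size 2.
{6} is an SCC by itself.
{8} is an SCC by itself.
{9} is an SCC by itself.
{4} is an SCC by itself.
(and 3 more singleton SCCs)
The largest has 2 vertices.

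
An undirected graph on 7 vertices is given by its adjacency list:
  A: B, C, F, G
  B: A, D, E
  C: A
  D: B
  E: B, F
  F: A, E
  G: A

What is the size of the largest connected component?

7

Starting from A we can reach A, B, C, D, E, F, G. That is one component of size 7.
The largest has 7 vertices.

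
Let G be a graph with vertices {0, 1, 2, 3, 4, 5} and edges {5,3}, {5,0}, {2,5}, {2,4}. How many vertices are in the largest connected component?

5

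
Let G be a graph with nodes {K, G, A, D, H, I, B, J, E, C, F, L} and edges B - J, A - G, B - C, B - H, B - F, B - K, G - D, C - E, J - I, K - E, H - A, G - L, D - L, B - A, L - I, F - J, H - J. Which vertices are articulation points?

Removing B increases the component count from 1 to 2, so B is a cut vertex.
By contrast removing K leaves 1 component; it is not a cut vertex. No other vertex is a cut vertex either.

B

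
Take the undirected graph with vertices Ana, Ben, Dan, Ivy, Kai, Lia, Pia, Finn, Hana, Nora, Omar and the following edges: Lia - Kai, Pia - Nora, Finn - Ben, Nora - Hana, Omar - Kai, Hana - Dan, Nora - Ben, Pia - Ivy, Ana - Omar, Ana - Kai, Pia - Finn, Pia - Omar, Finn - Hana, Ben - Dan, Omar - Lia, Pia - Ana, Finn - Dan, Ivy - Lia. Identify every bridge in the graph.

none

The edges on the cycle Pia-Ivy-Lia-Omar-Pia are not bridges since each lies on that cycle.
Every edge lies on some cycle, so there are no bridges.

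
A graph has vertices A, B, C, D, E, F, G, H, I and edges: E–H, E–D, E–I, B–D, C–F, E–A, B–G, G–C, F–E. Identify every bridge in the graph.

A-E, E-H, E-I

The edges on the cycle B-G-C-F-E-D-B are not bridges since each lies on that cycle.
But removing E–A disconnects E from A; removing I–E disconnects I from E; removing E–H disconnects E from H — these are bridges.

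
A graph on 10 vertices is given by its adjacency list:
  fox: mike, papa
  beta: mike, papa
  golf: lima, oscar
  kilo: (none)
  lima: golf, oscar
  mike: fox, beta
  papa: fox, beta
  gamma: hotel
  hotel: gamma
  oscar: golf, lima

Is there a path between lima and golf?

From lima we can reach golf, lima, oscar, which includes golf.

Yes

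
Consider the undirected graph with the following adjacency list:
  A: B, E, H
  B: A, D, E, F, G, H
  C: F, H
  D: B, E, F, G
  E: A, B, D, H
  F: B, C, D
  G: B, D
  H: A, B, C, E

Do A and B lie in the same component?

Yes

From A we can reach A, B, C, D, E, F, G, H, which includes B.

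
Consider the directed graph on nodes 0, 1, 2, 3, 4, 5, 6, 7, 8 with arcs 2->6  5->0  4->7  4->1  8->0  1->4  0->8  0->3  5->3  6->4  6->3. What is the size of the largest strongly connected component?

{1, 4} are all mutually reachable — one SCC of size 2.
{0, 8} are all mutually reachable — one SCC of size 2.
{5} is an SCC by itself.
{2} is an SCC by itself.
{3} is an SCC by itself.
(and 2 more singleton SCCs)
The largest has 2 vertices.

2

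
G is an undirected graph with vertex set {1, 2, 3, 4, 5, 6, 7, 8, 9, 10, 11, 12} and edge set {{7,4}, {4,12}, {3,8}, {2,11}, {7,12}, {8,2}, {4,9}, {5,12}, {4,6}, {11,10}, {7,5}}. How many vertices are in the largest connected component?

1 is isolated — a component by itself.
Starting from 2 we can reach 2, 3, 8, 10, 11. That is one component of size 5.
Starting from 4 we can reach 4, 5, 6, 7, 9, 12. That is one component of size 6.
The largest has 6 vertices.

6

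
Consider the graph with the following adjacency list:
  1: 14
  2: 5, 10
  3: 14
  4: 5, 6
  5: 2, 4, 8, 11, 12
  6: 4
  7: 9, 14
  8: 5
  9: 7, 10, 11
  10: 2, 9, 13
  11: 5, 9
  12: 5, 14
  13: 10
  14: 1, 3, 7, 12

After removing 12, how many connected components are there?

1

With 12 gone, the remaining components are: {1, 2, 3, 4, 5, 6, 7, 8, 9, 10, 11, 13, 14}.
That is 1 component.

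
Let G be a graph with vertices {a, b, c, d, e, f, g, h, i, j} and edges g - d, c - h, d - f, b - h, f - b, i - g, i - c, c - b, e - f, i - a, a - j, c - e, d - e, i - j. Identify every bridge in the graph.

The edges on the cycle i-a-j-i are not bridges since each lies on that cycle.
Every edge lies on some cycle, so there are no bridges.

none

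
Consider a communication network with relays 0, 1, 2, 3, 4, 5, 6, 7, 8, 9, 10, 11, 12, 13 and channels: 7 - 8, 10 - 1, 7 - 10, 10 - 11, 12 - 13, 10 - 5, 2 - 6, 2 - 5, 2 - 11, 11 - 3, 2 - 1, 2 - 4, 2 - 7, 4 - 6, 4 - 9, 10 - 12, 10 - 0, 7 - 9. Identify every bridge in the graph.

The edges on the cycle 2-7-10-1-2 are not bridges since each lies on that cycle.
But removing 3 - 11 disconnects 3 from 11; removing 0 - 10 disconnects 0 from 10; removing 8 - 7 disconnects 8 from 7; removing 13 - 12 disconnects 13 from 12 — these are bridges.
In total 5 edges are bridges.

0-10, 10-12, 11-3, 12-13, 7-8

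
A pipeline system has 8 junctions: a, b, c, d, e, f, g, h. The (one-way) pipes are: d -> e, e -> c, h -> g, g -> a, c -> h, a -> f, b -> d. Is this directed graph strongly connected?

There is no directed path from h to b, so the graph is not strongly connected.

No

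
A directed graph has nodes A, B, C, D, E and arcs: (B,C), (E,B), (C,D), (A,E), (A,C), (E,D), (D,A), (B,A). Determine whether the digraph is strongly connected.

Yes

From D we can reach every vertex (A, B, C, D, E), and every vertex can reach D (A, B, C, D, E). So the whole graph is one strongly connected component.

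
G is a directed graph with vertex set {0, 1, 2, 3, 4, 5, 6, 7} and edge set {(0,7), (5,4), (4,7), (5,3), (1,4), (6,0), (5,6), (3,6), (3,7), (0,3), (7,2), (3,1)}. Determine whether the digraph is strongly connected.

No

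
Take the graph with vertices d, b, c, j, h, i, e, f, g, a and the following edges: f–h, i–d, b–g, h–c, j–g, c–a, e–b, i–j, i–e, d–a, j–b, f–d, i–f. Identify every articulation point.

i

Removing i increases the component count from 1 to 2, so i is a cut vertex.
By contrast removing b leaves 1 component; it is not a cut vertex. No other vertex is a cut vertex either.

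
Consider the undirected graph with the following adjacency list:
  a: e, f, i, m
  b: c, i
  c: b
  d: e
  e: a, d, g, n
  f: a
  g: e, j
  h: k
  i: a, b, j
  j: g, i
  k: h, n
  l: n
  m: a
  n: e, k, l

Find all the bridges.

a-f, a-m, b-c, b-i, d-e, e-n, h-k, k-n, l-n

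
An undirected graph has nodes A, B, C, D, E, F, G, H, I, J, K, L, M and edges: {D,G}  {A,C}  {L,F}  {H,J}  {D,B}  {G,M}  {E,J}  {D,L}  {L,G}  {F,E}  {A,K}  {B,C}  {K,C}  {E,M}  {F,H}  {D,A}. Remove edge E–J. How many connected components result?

2

E and J are still connected via E-F-H-J, so the component count stays at 2.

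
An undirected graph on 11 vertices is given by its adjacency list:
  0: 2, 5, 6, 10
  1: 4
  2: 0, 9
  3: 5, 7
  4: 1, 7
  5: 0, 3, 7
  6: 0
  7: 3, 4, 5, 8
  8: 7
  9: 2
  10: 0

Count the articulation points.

Removing 0 increases the component count from 1 to 4, so 0 is a cut vertex.
Removing 2 increases the component count from 1 to 2, so 2 is a cut vertex.
Removing 4 increases the component count from 1 to 2, so 4 is a cut vertex.
Likewise 5, 7 are cut vertices.
By contrast removing 3 leaves 1 component; it is not a cut vertex. No other vertex is a cut vertex either.

5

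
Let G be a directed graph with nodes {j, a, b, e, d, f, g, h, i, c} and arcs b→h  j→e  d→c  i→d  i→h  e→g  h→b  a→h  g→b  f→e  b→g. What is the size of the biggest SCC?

3

{b, g, h} are all mutually reachable — one SCC of size 3.
{i} is an SCC by itself.
{a} is an SCC by itself.
{d} is an SCC by itself.
{f} is an SCC by itself.
(and 3 more singleton SCCs)
The largest has 3 vertices.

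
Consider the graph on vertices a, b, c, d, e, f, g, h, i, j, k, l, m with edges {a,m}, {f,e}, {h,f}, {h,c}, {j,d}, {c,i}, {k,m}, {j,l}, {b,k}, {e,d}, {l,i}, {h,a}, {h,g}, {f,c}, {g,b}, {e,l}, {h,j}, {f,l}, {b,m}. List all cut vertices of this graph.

Removing h increases the component count from 1 to 2, so h is a cut vertex.
By contrast removing a leaves 1 component; it is not a cut vertex. No other vertex is a cut vertex either.

h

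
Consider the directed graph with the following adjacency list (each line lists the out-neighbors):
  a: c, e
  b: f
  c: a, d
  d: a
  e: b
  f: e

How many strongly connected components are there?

{a, c, d} are all mutually reachable — one SCC of size 3.
{b, e, f} are all mutually reachable — one SCC of size 3.
That gives 2 strongly connected components.

2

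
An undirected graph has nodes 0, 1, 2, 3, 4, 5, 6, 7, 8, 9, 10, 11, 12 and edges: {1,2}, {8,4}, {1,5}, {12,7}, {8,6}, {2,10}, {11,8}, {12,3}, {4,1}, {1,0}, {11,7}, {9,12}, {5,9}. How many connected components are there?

1

Starting from 0 we can reach 0, 1, 2, 3, 4, 5, 6, 7, 8, 9, 10, 11, 12. That is one component of size 13.
Total: 1 component.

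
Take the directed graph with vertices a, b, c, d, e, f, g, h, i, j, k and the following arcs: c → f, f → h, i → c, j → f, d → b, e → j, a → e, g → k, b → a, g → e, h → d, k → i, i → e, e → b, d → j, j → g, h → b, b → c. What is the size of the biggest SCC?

{a, b, c, d, e, f, g, h, i, j, k} are all mutually reachable — one SCC of size 11.
The largest has 11 vertices.

11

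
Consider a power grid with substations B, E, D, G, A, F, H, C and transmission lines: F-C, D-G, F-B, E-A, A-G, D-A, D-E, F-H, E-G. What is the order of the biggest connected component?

Starting from B we can reach B, C, F, H. That is one component of size 4.
Starting from A we can reach A, D, E, G. That is one component of size 4.
The largest has 4 vertices.

4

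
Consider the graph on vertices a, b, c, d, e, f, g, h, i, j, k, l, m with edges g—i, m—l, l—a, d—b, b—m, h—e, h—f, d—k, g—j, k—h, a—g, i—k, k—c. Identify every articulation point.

g, h, k

Removing g increases the component count from 1 to 2, so g is a cut vertex.
Removing h increases the component count from 1 to 3, so h is a cut vertex.
Removing k increases the component count from 1 to 3, so k is a cut vertex.
By contrast removing j leaves 1 component; it is not a cut vertex. No other vertex is a cut vertex either.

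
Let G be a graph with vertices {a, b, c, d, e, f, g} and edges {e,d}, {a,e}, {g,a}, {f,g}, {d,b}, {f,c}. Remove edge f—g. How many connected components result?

Before removal there is 1 component.
f—g is a bridge — removing it separates f's side from g's side.
After removal: 2 components.

2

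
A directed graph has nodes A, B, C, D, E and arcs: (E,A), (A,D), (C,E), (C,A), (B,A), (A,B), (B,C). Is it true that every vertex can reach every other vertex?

There is no directed path from D to B, so the graph is not strongly connected.

No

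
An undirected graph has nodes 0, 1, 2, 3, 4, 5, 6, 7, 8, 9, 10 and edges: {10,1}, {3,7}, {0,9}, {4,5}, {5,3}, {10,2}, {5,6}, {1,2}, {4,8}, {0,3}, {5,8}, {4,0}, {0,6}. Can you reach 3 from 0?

From 0 we can reach 0, 3, 4, 5, 6, 7, 8, 9, which includes 3.

Yes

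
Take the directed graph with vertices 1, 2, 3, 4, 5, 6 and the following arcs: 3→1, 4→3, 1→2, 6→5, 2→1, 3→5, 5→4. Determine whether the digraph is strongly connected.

No

There is no directed path from 4 to 6, so the graph is not strongly connected.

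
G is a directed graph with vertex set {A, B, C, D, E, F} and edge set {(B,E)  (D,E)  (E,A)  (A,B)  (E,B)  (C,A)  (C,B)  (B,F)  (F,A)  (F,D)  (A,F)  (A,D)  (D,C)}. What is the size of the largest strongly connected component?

6

{A, B, C, D, E, F} are all mutually reachable — one SCC of size 6.
The largest has 6 vertices.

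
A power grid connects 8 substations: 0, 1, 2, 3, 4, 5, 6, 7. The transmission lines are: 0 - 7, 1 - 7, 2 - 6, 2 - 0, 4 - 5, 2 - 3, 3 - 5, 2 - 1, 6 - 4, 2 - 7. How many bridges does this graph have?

0

The edges on the cycle 2-0-7-2 are not bridges since each lies on that cycle.
Every edge lies on some cycle, so there are no bridges.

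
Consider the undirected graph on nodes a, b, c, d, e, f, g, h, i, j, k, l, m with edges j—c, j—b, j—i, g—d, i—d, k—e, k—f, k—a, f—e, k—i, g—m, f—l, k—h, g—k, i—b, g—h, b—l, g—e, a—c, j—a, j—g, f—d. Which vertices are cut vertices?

Removing g increases the component count from 1 to 2, so g is a cut vertex.
By contrast removing l leaves 1 component; it is not a cut vertex. No other vertex is a cut vertex either.

g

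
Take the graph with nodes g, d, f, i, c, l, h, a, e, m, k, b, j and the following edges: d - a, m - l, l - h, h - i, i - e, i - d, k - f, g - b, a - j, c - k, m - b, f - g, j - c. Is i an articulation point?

Deleting i raises the number of components from 1 to 2, so i is a cut vertex.

Yes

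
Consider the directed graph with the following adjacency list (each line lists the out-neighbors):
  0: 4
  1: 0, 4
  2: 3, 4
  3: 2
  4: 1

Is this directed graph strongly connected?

No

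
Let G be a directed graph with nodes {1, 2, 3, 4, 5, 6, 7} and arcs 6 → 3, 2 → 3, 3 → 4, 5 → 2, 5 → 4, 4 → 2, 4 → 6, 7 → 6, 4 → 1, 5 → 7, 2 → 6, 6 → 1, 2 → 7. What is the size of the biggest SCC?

5

{2, 3, 4, 6, 7} are all mutually reachable — one SCC of size 5.
{1} is an SCC by itself.
{5} is an SCC by itself.
The largest has 5 vertices.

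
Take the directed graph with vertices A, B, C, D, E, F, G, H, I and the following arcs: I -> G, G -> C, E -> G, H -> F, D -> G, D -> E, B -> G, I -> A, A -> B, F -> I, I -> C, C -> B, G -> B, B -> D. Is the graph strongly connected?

No

There is no directed path from A to F, so the graph is not strongly connected.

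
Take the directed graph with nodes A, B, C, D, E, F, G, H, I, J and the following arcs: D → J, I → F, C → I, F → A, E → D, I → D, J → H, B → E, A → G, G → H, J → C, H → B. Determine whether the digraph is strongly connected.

Yes

From D we can reach every vertex (A, B, C, D, E, F, G, H, I, J), and every vertex can reach D (A, B, C, D, E, F, G, H, I, J). So the whole graph is one strongly connected component.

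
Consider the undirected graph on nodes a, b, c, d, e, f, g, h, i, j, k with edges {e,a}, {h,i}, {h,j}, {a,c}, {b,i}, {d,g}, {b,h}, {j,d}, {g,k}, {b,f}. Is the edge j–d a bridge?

Yes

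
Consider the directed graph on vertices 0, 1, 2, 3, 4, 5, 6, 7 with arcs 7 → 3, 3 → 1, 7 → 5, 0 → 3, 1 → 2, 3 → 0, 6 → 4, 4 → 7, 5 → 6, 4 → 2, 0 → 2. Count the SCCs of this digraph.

{4, 5, 6, 7} are all mutually reachable — one SCC of size 4.
{0, 3} are all mutually reachable — one SCC of size 2.
{1} is an SCC by itself.
{2} is an SCC by itself.
That gives 4 strongly connected components.

4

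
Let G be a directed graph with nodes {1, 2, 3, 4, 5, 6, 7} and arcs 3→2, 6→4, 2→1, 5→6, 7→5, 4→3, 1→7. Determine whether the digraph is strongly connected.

From 1 we can reach every vertex (1, 2, 3, 4, 5, 6, 7), and every vertex can reach 1 (1, 2, 3, 4, 5, 6, 7). So the whole graph is one strongly connected component.

Yes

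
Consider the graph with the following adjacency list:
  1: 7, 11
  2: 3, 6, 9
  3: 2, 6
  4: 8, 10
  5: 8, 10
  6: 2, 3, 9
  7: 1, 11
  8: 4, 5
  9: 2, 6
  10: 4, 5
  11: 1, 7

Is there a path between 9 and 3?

From 9 we can reach 2, 3, 6, 9, which includes 3.

Yes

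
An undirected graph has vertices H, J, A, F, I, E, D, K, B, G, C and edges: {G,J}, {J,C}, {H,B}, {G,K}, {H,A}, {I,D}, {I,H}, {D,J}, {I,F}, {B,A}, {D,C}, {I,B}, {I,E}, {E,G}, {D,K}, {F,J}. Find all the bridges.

none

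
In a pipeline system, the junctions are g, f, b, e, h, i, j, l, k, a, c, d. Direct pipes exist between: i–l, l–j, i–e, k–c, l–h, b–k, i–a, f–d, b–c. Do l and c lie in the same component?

No

The component containing l is {a, e, h, i, j, l}, and c is not in it.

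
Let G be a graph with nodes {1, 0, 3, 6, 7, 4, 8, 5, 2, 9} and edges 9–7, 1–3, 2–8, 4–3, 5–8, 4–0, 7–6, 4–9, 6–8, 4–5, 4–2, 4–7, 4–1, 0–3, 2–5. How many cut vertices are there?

1

Removing 4 increases the component count from 1 to 2, so 4 is a cut vertex.
By contrast removing 0 leaves 1 component; it is not a cut vertex. No other vertex is a cut vertex either.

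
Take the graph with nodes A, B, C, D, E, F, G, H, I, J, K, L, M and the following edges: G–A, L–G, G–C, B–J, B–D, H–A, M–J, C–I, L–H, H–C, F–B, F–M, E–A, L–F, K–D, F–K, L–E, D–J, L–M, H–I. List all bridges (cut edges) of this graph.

The edges on the cycle F-K-D-B-F are not bridges since each lies on that cycle.
Every edge lies on some cycle, so there are no bridges.

none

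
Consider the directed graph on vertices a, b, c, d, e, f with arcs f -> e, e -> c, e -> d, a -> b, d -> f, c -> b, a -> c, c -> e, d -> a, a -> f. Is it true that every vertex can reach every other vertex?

No

There is no directed path from b to a, so the graph is not strongly connected.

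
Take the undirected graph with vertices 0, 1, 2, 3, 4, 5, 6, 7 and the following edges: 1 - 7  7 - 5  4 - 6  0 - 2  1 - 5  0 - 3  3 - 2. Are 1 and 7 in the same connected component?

From 1 we can reach 1, 5, 7, which includes 7.

Yes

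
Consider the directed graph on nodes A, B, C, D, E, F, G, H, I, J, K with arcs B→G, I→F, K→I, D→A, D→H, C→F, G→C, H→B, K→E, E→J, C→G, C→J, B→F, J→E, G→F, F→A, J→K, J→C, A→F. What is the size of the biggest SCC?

{C, E, G, J, K} are all mutually reachable — one SCC of size 5.
{A, F} are all mutually reachable — one SCC of size 2.
{I} is an SCC by itself.
{D} is an SCC by itself.
{B} is an SCC by itself.
(and 1 more singleton SCC)
The largest has 5 vertices.

5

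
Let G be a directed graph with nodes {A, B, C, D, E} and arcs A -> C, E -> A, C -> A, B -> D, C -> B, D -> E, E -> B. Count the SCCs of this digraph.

{A, B, C, D, E} are all mutually reachable — one SCC of size 5.
That gives 1 strongly connected component.

1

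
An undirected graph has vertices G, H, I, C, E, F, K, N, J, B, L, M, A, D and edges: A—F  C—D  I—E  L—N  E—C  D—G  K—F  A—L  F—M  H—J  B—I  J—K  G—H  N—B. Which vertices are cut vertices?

F

Removing F increases the component count from 1 to 2, so F is a cut vertex.
By contrast removing B leaves 1 component; it is not a cut vertex. No other vertex is a cut vertex either.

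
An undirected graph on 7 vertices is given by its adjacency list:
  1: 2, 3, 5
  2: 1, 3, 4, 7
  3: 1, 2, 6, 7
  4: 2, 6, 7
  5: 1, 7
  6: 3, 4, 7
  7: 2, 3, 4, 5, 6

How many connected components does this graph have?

1

Starting from 1 we can reach 1, 2, 3, 4, 5, 6, 7. That is one component of size 7.
Total: 1 component.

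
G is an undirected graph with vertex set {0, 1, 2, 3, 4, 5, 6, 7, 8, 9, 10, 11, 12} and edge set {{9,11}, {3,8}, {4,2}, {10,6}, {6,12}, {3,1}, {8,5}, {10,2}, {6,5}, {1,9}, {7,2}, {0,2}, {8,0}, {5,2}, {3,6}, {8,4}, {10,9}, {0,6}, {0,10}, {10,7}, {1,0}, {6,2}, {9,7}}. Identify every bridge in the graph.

The edges on the cycle 8-4-2-6-0-8 are not bridges since each lies on that cycle.
But removing 12-6 disconnects 12 from 6; removing 9-11 disconnects 9 from 11 — these are bridges.

11-9, 12-6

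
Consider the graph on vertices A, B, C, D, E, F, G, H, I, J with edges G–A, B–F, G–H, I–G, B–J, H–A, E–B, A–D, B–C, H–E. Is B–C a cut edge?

Yes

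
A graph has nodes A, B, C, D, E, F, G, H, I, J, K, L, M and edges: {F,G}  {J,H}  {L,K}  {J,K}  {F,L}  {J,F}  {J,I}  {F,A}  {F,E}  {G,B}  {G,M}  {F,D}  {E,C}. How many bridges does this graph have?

The edges on the cycle J-F-L-K-J are not bridges since each lies on that cycle.
But removing F - E disconnects F from E; removing B - G disconnects B from G; removing J - I disconnects J from I; removing F - A disconnects F from A — these are bridges.
In total 9 edges are bridges.

9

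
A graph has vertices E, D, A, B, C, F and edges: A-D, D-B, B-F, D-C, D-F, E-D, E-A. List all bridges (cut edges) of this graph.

C-D

The edges on the cycle E-A-D-E are not bridges since each lies on that cycle.
But removing C-D disconnects C from D — this is a bridge.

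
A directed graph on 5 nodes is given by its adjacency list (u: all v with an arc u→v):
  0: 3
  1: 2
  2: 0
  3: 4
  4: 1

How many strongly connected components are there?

{0, 1, 2, 3, 4} are all mutually reachable — one SCC of size 5.
That gives 1 strongly connected component.

1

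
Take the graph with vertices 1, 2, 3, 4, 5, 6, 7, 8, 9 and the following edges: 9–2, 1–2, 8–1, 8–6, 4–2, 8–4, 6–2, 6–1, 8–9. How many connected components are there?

4

5 is isolated — a component by itself.
7 is isolated — a component by itself.
3 is isolated — a component by itself.
Starting from 1 we can reach 1, 2, 4, 6, 8, 9. That is one component of size 6.
Total: 4 components.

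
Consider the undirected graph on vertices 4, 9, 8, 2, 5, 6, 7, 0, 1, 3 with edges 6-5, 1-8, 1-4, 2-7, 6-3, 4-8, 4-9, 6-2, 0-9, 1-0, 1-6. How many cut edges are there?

5

The edges on the cycle 1-4-9-0-1 are not bridges since each lies on that cycle.
But removing 6-3 disconnects 6 from 3; removing 6-2 disconnects 6 from 2; removing 7-2 disconnects 7 from 2; removing 1-6 disconnects 1 from 6 — these are bridges.
In total 5 edges are bridges.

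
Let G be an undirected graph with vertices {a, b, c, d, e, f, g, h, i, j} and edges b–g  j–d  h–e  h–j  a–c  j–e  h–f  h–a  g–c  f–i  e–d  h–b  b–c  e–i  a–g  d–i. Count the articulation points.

Removing h increases the component count from 1 to 2, so h is a cut vertex.
By contrast removing c leaves 1 component; it is not a cut vertex. No other vertex is a cut vertex either.

1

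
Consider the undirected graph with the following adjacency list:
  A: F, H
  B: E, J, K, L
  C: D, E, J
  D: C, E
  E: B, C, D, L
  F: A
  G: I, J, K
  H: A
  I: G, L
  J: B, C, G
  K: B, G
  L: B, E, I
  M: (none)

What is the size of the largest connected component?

9

M is isolated — a component by itself.
Starting from A we can reach A, F, H. That is one component of size 3.
Starting from B we can reach B, C, D, E, G, I, J, K, L. That is one component of size 9.
The largest has 9 vertices.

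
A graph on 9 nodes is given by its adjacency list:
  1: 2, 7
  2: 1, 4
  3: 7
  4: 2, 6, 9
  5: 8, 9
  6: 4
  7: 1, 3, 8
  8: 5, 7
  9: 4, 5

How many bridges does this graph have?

2

The edges on the cycle 2-4-9-5-8-7-1-2 are not bridges since each lies on that cycle.
But removing 6-4 disconnects 6 from 4; removing 7-3 disconnects 7 from 3 — these are bridges.
That makes 2 bridges.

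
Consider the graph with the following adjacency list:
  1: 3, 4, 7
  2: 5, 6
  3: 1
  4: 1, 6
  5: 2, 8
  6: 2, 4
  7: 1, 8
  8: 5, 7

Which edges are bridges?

The edges on the cycle 8-5-2-6-4-1-7-8 are not bridges since each lies on that cycle.
But removing 1-3 disconnects 1 from 3 — this is a bridge.

1-3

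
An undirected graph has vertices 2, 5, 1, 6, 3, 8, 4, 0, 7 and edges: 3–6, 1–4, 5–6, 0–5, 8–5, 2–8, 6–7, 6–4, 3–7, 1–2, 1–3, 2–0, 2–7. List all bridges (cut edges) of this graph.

none

The edges on the cycle 2-8-5-0-2 are not bridges since each lies on that cycle.
Every edge lies on some cycle, so there are no bridges.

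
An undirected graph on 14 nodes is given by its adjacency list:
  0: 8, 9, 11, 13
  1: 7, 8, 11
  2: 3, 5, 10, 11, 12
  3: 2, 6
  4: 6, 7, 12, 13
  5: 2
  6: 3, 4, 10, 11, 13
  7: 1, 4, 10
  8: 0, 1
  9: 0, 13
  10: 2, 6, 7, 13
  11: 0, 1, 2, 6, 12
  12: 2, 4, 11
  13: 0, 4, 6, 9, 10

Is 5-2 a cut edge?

Removing 5-2 leaves no path between 5 and 2: the component count goes from 1 to 2. So it is a bridge.

Yes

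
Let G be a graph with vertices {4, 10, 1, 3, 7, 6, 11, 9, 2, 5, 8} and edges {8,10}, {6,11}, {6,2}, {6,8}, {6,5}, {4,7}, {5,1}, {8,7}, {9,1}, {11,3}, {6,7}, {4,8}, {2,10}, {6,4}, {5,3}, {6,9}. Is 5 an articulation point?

No

Deleting 5 leaves 1 component (was 1) (its neighbors 1, 3, 6 remain connected to each other), so 5 is not a cut vertex.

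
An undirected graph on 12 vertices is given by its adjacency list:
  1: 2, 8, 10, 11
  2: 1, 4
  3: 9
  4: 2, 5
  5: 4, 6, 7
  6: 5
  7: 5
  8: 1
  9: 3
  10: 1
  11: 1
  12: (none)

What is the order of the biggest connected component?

9

12 is isolated — a component by itself.
Starting from 3 we can reach 3, 9. That is one component of size 2.
Starting from 1 we can reach 1, 2, 4, 5, 6, 7, 8, 10, 11. That is one component of size 9.
The largest has 9 vertices.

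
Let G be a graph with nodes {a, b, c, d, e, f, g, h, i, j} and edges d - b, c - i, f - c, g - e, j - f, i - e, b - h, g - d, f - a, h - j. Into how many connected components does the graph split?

1

Starting from a we can reach a, b, c, d, e, f, g, h, i, j. That is one component of size 10.
Total: 1 component.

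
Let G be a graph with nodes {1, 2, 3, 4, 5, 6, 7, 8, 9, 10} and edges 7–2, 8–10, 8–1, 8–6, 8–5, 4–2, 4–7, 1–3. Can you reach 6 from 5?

From 5 we can reach 1, 3, 5, 6, 8, 10, which includes 6.

Yes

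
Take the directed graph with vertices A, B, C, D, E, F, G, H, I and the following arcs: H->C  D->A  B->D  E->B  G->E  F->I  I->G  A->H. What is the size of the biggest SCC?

1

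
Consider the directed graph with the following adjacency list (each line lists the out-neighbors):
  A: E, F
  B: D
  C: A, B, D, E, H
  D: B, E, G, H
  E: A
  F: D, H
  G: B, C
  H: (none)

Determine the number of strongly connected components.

2

{A, B, C, D, E, F, G} are all mutually reachable — one SCC of size 7.
{H} is an SCC by itself.
That gives 2 strongly connected components.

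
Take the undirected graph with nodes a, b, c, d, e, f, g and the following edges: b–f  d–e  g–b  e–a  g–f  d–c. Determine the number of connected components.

2

Starting from b we can reach b, f, g. That is one component of size 3.
Starting from a we can reach a, c, d, e. That is one component of size 4.
Total: 2 components.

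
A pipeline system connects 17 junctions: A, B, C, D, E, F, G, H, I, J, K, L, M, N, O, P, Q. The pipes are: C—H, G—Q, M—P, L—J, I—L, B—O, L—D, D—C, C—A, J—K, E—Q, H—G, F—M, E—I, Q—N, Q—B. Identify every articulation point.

B, C, J, L, M, Q

Removing B increases the component count from 2 to 3, so B is a cut vertex.
Removing C increases the component count from 2 to 3, so C is a cut vertex.
Removing J increases the component count from 2 to 3, so J is a cut vertex.
Likewise L, M, Q are cut vertices.
By contrast removing H leaves 2 components; it is not a cut vertex. No other vertex is a cut vertex either.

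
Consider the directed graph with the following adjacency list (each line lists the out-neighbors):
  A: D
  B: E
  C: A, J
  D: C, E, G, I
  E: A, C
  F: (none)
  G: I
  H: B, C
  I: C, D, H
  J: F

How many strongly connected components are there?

{A, B, C, D, E, G, H, I} are all mutually reachable — one SCC of size 8.
{J} is an SCC by itself.
{F} is an SCC by itself.
That gives 3 strongly connected components.

3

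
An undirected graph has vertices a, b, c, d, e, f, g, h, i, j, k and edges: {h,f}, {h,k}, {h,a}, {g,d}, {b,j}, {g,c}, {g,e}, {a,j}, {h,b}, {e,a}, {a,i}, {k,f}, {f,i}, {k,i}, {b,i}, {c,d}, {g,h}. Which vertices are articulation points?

Removing g increases the component count from 1 to 2, so g is a cut vertex.
By contrast removing h leaves 1 component; it is not a cut vertex. No other vertex is a cut vertex either.

g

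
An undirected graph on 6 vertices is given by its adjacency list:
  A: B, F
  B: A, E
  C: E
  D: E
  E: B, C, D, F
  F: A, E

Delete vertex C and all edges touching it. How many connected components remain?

With C gone, the remaining components are: {A, B, D, E, F}.
That is 1 component.

1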